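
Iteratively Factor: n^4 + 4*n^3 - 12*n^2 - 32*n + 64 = (n - 2)*(n^3 + 6*n^2 - 32) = (n - 2)*(n + 4)*(n^2 + 2*n - 8) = (n - 2)^2*(n + 4)*(n + 4)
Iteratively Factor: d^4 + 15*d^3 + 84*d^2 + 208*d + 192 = (d + 4)*(d^3 + 11*d^2 + 40*d + 48) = (d + 3)*(d + 4)*(d^2 + 8*d + 16) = (d + 3)*(d + 4)^2*(d + 4)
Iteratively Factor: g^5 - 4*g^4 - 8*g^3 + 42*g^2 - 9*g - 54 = (g + 3)*(g^4 - 7*g^3 + 13*g^2 + 3*g - 18) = (g + 1)*(g + 3)*(g^3 - 8*g^2 + 21*g - 18) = (g - 3)*(g + 1)*(g + 3)*(g^2 - 5*g + 6) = (g - 3)*(g - 2)*(g + 1)*(g + 3)*(g - 3)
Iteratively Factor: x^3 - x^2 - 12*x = (x - 4)*(x^2 + 3*x) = (x - 4)*(x + 3)*(x)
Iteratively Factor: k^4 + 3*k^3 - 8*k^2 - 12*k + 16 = (k - 2)*(k^3 + 5*k^2 + 2*k - 8) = (k - 2)*(k - 1)*(k^2 + 6*k + 8) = (k - 2)*(k - 1)*(k + 2)*(k + 4)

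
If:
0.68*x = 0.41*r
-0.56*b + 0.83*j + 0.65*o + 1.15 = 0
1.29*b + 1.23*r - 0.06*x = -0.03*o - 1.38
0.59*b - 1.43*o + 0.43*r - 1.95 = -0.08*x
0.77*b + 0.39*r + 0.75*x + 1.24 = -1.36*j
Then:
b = -0.37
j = -0.26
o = -1.75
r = -0.71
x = -0.43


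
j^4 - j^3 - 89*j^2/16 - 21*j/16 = j*(j - 3)*(j + 1/4)*(j + 7/4)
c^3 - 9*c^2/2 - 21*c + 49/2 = (c - 7)*(c - 1)*(c + 7/2)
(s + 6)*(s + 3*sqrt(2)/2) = s^2 + 3*sqrt(2)*s/2 + 6*s + 9*sqrt(2)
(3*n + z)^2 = 9*n^2 + 6*n*z + z^2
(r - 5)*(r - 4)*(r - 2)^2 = r^4 - 13*r^3 + 60*r^2 - 116*r + 80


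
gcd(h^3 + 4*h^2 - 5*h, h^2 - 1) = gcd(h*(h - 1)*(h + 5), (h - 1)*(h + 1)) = h - 1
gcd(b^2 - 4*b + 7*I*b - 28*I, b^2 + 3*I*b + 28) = b + 7*I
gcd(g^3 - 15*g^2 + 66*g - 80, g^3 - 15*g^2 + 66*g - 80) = g^3 - 15*g^2 + 66*g - 80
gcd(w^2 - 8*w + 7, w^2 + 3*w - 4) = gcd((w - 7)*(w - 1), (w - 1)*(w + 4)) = w - 1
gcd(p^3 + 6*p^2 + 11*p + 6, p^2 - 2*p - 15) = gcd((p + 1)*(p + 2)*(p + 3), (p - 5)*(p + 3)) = p + 3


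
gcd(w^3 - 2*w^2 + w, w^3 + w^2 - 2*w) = w^2 - w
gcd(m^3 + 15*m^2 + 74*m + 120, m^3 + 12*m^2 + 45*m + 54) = m + 6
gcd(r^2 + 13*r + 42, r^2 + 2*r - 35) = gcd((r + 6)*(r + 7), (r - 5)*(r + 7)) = r + 7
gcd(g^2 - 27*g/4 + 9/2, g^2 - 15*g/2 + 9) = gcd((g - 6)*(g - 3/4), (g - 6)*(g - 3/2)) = g - 6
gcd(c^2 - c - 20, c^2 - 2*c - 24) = c + 4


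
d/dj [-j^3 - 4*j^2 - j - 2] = -3*j^2 - 8*j - 1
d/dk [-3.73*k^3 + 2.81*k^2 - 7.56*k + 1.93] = -11.19*k^2 + 5.62*k - 7.56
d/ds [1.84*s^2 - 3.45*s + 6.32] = 3.68*s - 3.45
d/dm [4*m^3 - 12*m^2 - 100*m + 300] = 12*m^2 - 24*m - 100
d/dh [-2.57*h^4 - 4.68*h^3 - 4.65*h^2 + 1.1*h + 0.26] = -10.28*h^3 - 14.04*h^2 - 9.3*h + 1.1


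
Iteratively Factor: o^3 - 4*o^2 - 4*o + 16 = (o - 2)*(o^2 - 2*o - 8) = (o - 2)*(o + 2)*(o - 4)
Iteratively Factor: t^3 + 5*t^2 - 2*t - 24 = (t + 3)*(t^2 + 2*t - 8) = (t + 3)*(t + 4)*(t - 2)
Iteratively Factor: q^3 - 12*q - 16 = (q - 4)*(q^2 + 4*q + 4) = (q - 4)*(q + 2)*(q + 2)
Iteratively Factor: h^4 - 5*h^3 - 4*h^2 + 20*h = (h - 5)*(h^3 - 4*h) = (h - 5)*(h + 2)*(h^2 - 2*h) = (h - 5)*(h - 2)*(h + 2)*(h)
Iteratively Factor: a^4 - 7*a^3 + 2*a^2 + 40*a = (a)*(a^3 - 7*a^2 + 2*a + 40) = a*(a - 4)*(a^2 - 3*a - 10) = a*(a - 5)*(a - 4)*(a + 2)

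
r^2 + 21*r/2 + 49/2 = (r + 7/2)*(r + 7)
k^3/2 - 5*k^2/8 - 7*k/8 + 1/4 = (k/2 + 1/2)*(k - 2)*(k - 1/4)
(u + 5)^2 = u^2 + 10*u + 25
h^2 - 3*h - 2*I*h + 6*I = (h - 3)*(h - 2*I)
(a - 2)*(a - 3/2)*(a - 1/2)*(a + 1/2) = a^4 - 7*a^3/2 + 11*a^2/4 + 7*a/8 - 3/4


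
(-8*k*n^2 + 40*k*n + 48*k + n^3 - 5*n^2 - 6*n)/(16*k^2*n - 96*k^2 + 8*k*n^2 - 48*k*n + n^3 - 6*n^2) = (-8*k*n - 8*k + n^2 + n)/(16*k^2 + 8*k*n + n^2)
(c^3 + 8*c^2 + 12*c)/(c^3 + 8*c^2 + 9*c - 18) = c*(c + 2)/(c^2 + 2*c - 3)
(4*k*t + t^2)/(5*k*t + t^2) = (4*k + t)/(5*k + t)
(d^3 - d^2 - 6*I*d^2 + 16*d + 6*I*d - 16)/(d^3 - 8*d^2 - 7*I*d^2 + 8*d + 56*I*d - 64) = (d^2 + d*(-1 + 2*I) - 2*I)/(d^2 + d*(-8 + I) - 8*I)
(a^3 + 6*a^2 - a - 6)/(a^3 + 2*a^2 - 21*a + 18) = (a + 1)/(a - 3)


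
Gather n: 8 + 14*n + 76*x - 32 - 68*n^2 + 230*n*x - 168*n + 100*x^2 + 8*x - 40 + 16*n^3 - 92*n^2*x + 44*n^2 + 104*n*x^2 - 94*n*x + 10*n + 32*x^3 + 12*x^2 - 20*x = 16*n^3 + n^2*(-92*x - 24) + n*(104*x^2 + 136*x - 144) + 32*x^3 + 112*x^2 + 64*x - 64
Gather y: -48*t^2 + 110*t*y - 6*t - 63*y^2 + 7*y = -48*t^2 - 6*t - 63*y^2 + y*(110*t + 7)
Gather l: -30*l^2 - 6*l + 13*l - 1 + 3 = -30*l^2 + 7*l + 2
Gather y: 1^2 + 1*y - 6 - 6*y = -5*y - 5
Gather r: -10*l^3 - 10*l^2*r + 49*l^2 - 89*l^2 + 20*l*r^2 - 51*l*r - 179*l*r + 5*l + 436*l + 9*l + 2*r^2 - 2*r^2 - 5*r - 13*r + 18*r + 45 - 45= -10*l^3 - 40*l^2 + 20*l*r^2 + 450*l + r*(-10*l^2 - 230*l)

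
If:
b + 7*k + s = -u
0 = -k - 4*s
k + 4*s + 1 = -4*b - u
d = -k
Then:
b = -u/4 - 1/4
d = u/9 - 1/27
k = 1/27 - u/9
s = u/36 - 1/108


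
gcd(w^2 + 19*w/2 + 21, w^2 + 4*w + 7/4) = w + 7/2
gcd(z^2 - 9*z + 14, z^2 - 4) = z - 2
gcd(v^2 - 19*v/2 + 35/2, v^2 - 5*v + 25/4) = v - 5/2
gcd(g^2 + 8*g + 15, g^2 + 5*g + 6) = g + 3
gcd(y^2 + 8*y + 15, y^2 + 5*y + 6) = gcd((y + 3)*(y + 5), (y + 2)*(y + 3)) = y + 3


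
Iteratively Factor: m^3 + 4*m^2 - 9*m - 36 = (m + 4)*(m^2 - 9) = (m - 3)*(m + 4)*(m + 3)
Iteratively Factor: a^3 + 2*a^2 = (a)*(a^2 + 2*a) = a*(a + 2)*(a)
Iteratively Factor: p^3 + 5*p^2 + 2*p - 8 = (p - 1)*(p^2 + 6*p + 8) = (p - 1)*(p + 4)*(p + 2)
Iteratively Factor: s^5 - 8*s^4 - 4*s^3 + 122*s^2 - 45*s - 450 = (s - 5)*(s^4 - 3*s^3 - 19*s^2 + 27*s + 90) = (s - 5)*(s - 3)*(s^3 - 19*s - 30) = (s - 5)*(s - 3)*(s + 3)*(s^2 - 3*s - 10) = (s - 5)^2*(s - 3)*(s + 3)*(s + 2)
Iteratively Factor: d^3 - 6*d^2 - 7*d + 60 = (d - 4)*(d^2 - 2*d - 15) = (d - 4)*(d + 3)*(d - 5)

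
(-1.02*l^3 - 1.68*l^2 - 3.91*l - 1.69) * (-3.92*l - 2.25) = 3.9984*l^4 + 8.8806*l^3 + 19.1072*l^2 + 15.4223*l + 3.8025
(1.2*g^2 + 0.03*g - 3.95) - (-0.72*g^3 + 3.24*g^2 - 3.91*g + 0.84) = 0.72*g^3 - 2.04*g^2 + 3.94*g - 4.79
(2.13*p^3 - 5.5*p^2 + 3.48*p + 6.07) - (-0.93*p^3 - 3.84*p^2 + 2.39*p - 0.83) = 3.06*p^3 - 1.66*p^2 + 1.09*p + 6.9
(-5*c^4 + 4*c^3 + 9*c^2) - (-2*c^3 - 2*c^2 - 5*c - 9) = -5*c^4 + 6*c^3 + 11*c^2 + 5*c + 9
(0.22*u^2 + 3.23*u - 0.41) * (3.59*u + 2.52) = 0.7898*u^3 + 12.1501*u^2 + 6.6677*u - 1.0332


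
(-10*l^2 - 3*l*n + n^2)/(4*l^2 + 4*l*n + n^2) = (-5*l + n)/(2*l + n)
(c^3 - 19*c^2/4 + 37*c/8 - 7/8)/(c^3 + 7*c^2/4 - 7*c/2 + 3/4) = (c - 7/2)/(c + 3)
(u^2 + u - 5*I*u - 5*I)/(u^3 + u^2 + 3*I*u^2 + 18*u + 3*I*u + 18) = (u - 5*I)/(u^2 + 3*I*u + 18)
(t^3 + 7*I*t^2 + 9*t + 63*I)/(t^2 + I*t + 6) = (t^2 + 4*I*t + 21)/(t - 2*I)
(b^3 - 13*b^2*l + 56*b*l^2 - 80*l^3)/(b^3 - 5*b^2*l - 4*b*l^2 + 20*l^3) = (b^2 - 8*b*l + 16*l^2)/(b^2 - 4*l^2)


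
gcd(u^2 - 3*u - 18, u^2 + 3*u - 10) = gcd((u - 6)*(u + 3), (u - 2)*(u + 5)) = 1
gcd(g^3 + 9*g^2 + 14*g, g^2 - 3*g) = g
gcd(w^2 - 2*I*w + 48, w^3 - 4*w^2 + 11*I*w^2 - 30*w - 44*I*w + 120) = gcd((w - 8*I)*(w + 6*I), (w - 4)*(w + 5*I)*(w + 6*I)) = w + 6*I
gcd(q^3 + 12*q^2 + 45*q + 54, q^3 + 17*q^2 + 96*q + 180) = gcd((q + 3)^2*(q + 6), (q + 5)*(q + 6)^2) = q + 6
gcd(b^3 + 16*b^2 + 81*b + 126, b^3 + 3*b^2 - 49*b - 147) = b^2 + 10*b + 21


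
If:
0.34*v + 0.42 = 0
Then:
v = -1.24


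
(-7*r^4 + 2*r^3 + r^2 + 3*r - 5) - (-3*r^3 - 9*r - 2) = -7*r^4 + 5*r^3 + r^2 + 12*r - 3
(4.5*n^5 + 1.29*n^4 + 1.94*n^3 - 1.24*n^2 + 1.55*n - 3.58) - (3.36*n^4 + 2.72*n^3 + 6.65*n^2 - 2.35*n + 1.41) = 4.5*n^5 - 2.07*n^4 - 0.78*n^3 - 7.89*n^2 + 3.9*n - 4.99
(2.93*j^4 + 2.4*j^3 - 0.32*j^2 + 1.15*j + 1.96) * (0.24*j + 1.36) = 0.7032*j^5 + 4.5608*j^4 + 3.1872*j^3 - 0.1592*j^2 + 2.0344*j + 2.6656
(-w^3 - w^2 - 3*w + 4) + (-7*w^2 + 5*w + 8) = -w^3 - 8*w^2 + 2*w + 12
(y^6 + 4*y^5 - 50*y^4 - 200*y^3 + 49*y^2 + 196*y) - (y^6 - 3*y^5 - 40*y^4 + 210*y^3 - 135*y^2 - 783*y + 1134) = 7*y^5 - 10*y^4 - 410*y^3 + 184*y^2 + 979*y - 1134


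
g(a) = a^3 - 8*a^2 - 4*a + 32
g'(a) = 3*a^2 - 16*a - 4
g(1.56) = 10.09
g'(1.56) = -21.66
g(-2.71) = -35.82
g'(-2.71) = 61.39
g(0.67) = 26.03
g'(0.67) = -13.37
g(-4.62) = -218.89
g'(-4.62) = 133.95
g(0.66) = 26.16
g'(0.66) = -13.25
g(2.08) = -1.93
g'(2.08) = -24.30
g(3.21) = -30.20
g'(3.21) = -24.45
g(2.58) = -14.40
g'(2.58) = -25.31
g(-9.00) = -1309.00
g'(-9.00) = 383.00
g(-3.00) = -55.00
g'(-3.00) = 71.00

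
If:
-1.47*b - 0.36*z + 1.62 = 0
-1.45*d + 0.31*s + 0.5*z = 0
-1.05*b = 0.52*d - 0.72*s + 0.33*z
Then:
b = 1.10204081632653 - 0.244897959183673*z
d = 0.433377564890931*z + 0.406336979739789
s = 0.41418538416726*z + 1.90060845362159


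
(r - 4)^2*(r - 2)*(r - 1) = r^4 - 11*r^3 + 42*r^2 - 64*r + 32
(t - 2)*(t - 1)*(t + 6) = t^3 + 3*t^2 - 16*t + 12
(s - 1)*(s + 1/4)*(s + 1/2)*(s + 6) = s^4 + 23*s^3/4 - 17*s^2/8 - 31*s/8 - 3/4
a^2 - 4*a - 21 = (a - 7)*(a + 3)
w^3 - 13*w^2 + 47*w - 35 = (w - 7)*(w - 5)*(w - 1)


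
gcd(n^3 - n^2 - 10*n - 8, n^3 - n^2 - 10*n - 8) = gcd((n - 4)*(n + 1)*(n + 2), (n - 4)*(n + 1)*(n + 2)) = n^3 - n^2 - 10*n - 8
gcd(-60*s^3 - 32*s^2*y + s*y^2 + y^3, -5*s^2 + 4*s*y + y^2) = 5*s + y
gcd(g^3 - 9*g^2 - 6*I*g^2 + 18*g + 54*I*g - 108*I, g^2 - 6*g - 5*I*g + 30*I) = g - 6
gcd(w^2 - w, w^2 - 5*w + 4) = w - 1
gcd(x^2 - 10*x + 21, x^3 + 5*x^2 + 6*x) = 1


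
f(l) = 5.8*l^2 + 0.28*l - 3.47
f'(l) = 11.6*l + 0.28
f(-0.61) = -1.48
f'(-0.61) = -6.80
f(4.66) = 123.79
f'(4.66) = 54.34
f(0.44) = -2.22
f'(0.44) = 5.38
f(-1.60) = 10.93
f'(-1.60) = -18.28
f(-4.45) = 110.14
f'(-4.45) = -51.34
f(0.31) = -2.83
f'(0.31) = 3.88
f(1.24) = 5.80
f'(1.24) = 14.66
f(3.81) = 81.79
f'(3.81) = 44.48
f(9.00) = 468.85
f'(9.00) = 104.68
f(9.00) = 468.85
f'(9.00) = 104.68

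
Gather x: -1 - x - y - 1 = -x - y - 2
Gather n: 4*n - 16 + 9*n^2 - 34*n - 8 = 9*n^2 - 30*n - 24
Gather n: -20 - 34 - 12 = -66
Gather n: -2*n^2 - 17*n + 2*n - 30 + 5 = -2*n^2 - 15*n - 25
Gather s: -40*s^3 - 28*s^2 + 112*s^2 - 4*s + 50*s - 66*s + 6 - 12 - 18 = -40*s^3 + 84*s^2 - 20*s - 24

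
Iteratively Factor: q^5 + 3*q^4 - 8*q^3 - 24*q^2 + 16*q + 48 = (q + 3)*(q^4 - 8*q^2 + 16) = (q + 2)*(q + 3)*(q^3 - 2*q^2 - 4*q + 8) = (q + 2)^2*(q + 3)*(q^2 - 4*q + 4) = (q - 2)*(q + 2)^2*(q + 3)*(q - 2)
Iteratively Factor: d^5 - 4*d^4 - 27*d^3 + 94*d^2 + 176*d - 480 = (d + 3)*(d^4 - 7*d^3 - 6*d^2 + 112*d - 160) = (d + 3)*(d + 4)*(d^3 - 11*d^2 + 38*d - 40) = (d - 2)*(d + 3)*(d + 4)*(d^2 - 9*d + 20) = (d - 4)*(d - 2)*(d + 3)*(d + 4)*(d - 5)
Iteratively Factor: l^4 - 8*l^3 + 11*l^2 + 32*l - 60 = (l - 3)*(l^3 - 5*l^2 - 4*l + 20) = (l - 5)*(l - 3)*(l^2 - 4) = (l - 5)*(l - 3)*(l - 2)*(l + 2)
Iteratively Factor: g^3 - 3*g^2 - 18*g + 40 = (g + 4)*(g^2 - 7*g + 10) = (g - 2)*(g + 4)*(g - 5)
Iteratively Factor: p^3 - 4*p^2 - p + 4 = (p - 4)*(p^2 - 1) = (p - 4)*(p - 1)*(p + 1)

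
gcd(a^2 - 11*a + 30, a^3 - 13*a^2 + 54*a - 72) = a - 6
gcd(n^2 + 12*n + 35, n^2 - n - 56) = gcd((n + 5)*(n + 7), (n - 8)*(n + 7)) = n + 7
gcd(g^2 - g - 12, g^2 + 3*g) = g + 3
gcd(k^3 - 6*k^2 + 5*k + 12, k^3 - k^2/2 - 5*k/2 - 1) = k + 1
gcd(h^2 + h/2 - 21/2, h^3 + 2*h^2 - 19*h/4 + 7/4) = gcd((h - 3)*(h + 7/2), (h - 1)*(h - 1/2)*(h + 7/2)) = h + 7/2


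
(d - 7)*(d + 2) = d^2 - 5*d - 14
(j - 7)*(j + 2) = j^2 - 5*j - 14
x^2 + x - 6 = (x - 2)*(x + 3)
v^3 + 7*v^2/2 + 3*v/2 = v*(v + 1/2)*(v + 3)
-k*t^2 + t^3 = t^2*(-k + t)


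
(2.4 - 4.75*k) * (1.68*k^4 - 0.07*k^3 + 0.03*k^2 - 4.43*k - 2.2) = -7.98*k^5 + 4.3645*k^4 - 0.3105*k^3 + 21.1145*k^2 - 0.181999999999999*k - 5.28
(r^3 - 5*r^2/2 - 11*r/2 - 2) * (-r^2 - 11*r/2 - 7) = -r^5 - 3*r^4 + 49*r^3/4 + 199*r^2/4 + 99*r/2 + 14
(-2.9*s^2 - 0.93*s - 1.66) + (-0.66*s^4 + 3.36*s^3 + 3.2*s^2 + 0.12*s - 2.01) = -0.66*s^4 + 3.36*s^3 + 0.3*s^2 - 0.81*s - 3.67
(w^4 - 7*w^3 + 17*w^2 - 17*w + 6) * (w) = w^5 - 7*w^4 + 17*w^3 - 17*w^2 + 6*w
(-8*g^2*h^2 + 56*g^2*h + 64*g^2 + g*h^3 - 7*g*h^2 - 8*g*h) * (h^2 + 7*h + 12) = -8*g^2*h^4 + 360*g^2*h^2 + 1120*g^2*h + 768*g^2 + g*h^5 - 45*g*h^3 - 140*g*h^2 - 96*g*h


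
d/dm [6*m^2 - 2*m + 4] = 12*m - 2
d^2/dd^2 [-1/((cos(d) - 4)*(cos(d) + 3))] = (4*sin(d)^4 - 51*sin(d)^2 - 33*cos(d)/4 - 3*cos(3*d)/4 + 21)/((cos(d) - 4)^3*(cos(d) + 3)^3)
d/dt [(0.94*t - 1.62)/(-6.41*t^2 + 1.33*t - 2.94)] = (6.0254*t^2 - 20.7684*t - 0.609)/(41.0881*t^4 - 17.0506*t^3 + 39.4597*t^2 - 7.8204*t + 8.6436)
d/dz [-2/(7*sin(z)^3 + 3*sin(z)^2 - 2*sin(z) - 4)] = 2*(21*sin(z)^2 + 6*sin(z) - 2)*cos(z)/(7*sin(z)^3 + 3*sin(z)^2 - 2*sin(z) - 4)^2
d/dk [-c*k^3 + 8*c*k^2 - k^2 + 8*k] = -3*c*k^2 + 16*c*k - 2*k + 8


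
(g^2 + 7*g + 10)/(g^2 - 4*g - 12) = (g + 5)/(g - 6)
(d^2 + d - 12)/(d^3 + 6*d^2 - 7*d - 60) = 1/(d + 5)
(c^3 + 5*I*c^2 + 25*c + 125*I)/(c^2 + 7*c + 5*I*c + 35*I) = (c^2 + 25)/(c + 7)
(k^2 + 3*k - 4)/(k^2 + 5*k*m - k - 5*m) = (k + 4)/(k + 5*m)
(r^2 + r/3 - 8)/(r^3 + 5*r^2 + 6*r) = (r - 8/3)/(r*(r + 2))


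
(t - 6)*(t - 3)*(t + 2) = t^3 - 7*t^2 + 36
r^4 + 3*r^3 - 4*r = r*(r - 1)*(r + 2)^2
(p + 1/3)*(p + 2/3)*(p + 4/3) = p^3 + 7*p^2/3 + 14*p/9 + 8/27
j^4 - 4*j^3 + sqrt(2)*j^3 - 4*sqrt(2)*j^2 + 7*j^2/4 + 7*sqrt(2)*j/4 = j*(j - 7/2)*(j - 1/2)*(j + sqrt(2))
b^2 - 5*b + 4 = (b - 4)*(b - 1)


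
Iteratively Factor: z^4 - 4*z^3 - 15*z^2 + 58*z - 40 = (z + 4)*(z^3 - 8*z^2 + 17*z - 10) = (z - 2)*(z + 4)*(z^2 - 6*z + 5) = (z - 2)*(z - 1)*(z + 4)*(z - 5)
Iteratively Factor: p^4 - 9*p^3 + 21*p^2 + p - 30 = (p - 3)*(p^3 - 6*p^2 + 3*p + 10) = (p - 3)*(p - 2)*(p^2 - 4*p - 5) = (p - 5)*(p - 3)*(p - 2)*(p + 1)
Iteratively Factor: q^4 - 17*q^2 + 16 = (q - 1)*(q^3 + q^2 - 16*q - 16) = (q - 4)*(q - 1)*(q^2 + 5*q + 4) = (q - 4)*(q - 1)*(q + 1)*(q + 4)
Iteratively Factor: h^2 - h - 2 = (h - 2)*(h + 1)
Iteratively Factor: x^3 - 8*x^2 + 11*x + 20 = (x - 4)*(x^2 - 4*x - 5) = (x - 5)*(x - 4)*(x + 1)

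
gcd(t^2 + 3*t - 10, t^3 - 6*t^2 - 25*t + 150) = t + 5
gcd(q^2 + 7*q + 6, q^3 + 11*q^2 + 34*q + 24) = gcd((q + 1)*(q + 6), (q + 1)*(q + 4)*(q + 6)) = q^2 + 7*q + 6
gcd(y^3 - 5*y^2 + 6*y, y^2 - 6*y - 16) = 1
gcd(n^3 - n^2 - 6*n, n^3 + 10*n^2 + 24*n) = n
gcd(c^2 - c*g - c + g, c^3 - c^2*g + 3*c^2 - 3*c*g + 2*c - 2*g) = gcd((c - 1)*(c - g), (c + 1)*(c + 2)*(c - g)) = c - g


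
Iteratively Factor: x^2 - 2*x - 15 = (x + 3)*(x - 5)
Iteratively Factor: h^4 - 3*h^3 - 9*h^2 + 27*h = (h)*(h^3 - 3*h^2 - 9*h + 27) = h*(h - 3)*(h^2 - 9) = h*(h - 3)^2*(h + 3)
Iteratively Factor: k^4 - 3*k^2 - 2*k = (k + 1)*(k^3 - k^2 - 2*k) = k*(k + 1)*(k^2 - k - 2) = k*(k + 1)^2*(k - 2)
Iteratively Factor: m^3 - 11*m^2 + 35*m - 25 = (m - 5)*(m^2 - 6*m + 5) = (m - 5)*(m - 1)*(m - 5)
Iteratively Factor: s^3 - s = (s - 1)*(s^2 + s) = s*(s - 1)*(s + 1)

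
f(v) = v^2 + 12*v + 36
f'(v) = 2*v + 12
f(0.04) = 36.48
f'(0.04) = 12.08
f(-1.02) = 24.80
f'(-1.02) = 9.96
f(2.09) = 65.45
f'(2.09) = 16.18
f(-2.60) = 11.56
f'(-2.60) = 6.80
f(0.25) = 39.06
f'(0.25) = 12.50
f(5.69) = 136.66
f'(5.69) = 23.38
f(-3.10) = 8.41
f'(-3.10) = 5.80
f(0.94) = 48.16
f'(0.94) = 13.88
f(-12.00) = 36.00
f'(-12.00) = -12.00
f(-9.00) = 9.00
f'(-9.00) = -6.00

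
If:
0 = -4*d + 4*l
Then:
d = l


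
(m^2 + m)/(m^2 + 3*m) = (m + 1)/(m + 3)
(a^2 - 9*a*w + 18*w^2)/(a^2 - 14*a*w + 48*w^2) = (-a + 3*w)/(-a + 8*w)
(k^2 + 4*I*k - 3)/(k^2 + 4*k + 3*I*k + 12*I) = (k + I)/(k + 4)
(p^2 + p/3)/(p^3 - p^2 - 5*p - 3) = p*(3*p + 1)/(3*(p^3 - p^2 - 5*p - 3))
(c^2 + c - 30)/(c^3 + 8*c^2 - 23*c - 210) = 1/(c + 7)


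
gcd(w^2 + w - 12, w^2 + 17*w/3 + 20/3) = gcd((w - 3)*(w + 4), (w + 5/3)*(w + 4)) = w + 4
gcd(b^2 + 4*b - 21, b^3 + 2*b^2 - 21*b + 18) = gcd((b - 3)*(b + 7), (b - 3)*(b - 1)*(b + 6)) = b - 3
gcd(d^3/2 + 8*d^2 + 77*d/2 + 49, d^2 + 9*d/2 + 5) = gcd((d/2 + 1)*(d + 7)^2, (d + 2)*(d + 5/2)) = d + 2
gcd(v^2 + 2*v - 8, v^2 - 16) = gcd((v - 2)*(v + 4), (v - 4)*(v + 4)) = v + 4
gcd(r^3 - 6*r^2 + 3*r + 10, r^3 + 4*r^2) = 1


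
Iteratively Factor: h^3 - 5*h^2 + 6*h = (h)*(h^2 - 5*h + 6) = h*(h - 2)*(h - 3)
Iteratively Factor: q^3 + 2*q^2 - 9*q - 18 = (q - 3)*(q^2 + 5*q + 6) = (q - 3)*(q + 3)*(q + 2)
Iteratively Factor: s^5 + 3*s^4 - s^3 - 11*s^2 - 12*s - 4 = (s + 2)*(s^4 + s^3 - 3*s^2 - 5*s - 2) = (s - 2)*(s + 2)*(s^3 + 3*s^2 + 3*s + 1) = (s - 2)*(s + 1)*(s + 2)*(s^2 + 2*s + 1) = (s - 2)*(s + 1)^2*(s + 2)*(s + 1)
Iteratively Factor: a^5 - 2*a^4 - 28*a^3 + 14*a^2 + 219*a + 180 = (a + 1)*(a^4 - 3*a^3 - 25*a^2 + 39*a + 180) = (a + 1)*(a + 3)*(a^3 - 6*a^2 - 7*a + 60) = (a + 1)*(a + 3)^2*(a^2 - 9*a + 20) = (a - 4)*(a + 1)*(a + 3)^2*(a - 5)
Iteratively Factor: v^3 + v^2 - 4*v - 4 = (v - 2)*(v^2 + 3*v + 2) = (v - 2)*(v + 2)*(v + 1)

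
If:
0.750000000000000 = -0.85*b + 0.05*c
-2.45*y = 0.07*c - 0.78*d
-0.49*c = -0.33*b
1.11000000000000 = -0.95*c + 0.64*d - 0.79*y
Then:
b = -0.92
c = -0.62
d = 1.38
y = 0.46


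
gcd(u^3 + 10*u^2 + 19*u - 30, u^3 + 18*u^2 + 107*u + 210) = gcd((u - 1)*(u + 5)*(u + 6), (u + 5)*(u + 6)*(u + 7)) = u^2 + 11*u + 30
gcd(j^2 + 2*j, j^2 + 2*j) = j^2 + 2*j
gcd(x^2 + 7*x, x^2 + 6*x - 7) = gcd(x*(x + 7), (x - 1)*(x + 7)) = x + 7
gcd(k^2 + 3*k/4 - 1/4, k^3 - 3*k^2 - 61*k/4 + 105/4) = 1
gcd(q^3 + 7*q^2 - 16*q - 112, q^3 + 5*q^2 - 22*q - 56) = q^2 + 3*q - 28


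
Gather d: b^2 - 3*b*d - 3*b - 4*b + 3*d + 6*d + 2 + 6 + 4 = b^2 - 7*b + d*(9 - 3*b) + 12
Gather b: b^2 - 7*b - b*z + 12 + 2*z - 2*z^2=b^2 + b*(-z - 7) - 2*z^2 + 2*z + 12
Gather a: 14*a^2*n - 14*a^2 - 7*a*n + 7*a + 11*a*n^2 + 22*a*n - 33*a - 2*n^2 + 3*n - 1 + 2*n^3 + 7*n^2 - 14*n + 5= a^2*(14*n - 14) + a*(11*n^2 + 15*n - 26) + 2*n^3 + 5*n^2 - 11*n + 4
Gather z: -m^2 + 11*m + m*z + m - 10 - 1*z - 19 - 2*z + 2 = -m^2 + 12*m + z*(m - 3) - 27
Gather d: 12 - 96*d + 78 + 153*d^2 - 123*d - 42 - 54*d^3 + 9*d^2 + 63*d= -54*d^3 + 162*d^2 - 156*d + 48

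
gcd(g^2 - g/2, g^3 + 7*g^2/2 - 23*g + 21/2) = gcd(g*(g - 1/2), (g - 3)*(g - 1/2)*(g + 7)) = g - 1/2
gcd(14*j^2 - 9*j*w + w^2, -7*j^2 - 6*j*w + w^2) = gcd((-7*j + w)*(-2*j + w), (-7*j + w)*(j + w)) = -7*j + w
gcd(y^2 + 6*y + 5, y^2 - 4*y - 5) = y + 1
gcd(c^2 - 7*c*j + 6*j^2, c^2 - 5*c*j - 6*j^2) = c - 6*j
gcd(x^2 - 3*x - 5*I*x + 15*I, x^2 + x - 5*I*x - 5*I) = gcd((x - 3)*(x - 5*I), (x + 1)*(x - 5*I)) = x - 5*I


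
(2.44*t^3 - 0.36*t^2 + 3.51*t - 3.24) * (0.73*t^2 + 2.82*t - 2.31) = 1.7812*t^5 + 6.618*t^4 - 4.0893*t^3 + 8.3646*t^2 - 17.2449*t + 7.4844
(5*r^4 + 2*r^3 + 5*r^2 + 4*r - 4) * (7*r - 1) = 35*r^5 + 9*r^4 + 33*r^3 + 23*r^2 - 32*r + 4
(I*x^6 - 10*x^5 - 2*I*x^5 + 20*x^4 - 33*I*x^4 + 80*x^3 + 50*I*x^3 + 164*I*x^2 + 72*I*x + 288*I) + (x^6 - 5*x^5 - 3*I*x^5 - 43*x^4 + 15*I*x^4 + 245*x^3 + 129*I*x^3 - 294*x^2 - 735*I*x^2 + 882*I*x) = x^6 + I*x^6 - 15*x^5 - 5*I*x^5 - 23*x^4 - 18*I*x^4 + 325*x^3 + 179*I*x^3 - 294*x^2 - 571*I*x^2 + 954*I*x + 288*I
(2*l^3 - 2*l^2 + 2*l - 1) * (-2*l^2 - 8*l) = -4*l^5 - 12*l^4 + 12*l^3 - 14*l^2 + 8*l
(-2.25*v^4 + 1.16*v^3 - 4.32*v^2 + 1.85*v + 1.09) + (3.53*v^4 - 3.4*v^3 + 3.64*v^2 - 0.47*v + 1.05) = 1.28*v^4 - 2.24*v^3 - 0.68*v^2 + 1.38*v + 2.14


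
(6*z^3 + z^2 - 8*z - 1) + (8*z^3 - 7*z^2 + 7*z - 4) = 14*z^3 - 6*z^2 - z - 5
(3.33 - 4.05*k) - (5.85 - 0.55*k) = -3.5*k - 2.52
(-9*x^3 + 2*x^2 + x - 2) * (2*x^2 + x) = -18*x^5 - 5*x^4 + 4*x^3 - 3*x^2 - 2*x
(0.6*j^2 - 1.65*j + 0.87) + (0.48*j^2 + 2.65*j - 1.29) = 1.08*j^2 + 1.0*j - 0.42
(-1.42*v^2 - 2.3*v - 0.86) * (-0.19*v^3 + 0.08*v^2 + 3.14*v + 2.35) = 0.2698*v^5 + 0.3234*v^4 - 4.4794*v^3 - 10.6278*v^2 - 8.1054*v - 2.021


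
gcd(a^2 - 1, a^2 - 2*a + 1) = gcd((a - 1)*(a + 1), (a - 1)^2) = a - 1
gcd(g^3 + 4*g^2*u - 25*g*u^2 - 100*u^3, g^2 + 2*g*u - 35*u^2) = -g + 5*u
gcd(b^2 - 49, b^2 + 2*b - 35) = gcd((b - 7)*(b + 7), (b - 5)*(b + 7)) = b + 7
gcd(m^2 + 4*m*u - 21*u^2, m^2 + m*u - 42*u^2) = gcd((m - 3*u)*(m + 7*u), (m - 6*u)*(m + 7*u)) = m + 7*u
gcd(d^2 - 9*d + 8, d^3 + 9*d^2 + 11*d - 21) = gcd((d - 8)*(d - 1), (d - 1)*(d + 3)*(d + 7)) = d - 1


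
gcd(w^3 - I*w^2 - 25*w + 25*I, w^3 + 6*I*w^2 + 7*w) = w - I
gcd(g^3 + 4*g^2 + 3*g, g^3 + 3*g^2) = g^2 + 3*g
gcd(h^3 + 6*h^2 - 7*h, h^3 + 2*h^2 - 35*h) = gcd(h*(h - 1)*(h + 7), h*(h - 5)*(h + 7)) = h^2 + 7*h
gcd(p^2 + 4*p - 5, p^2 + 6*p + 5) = p + 5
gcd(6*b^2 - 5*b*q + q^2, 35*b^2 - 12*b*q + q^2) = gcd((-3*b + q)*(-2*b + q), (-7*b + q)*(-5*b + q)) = 1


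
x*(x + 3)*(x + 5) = x^3 + 8*x^2 + 15*x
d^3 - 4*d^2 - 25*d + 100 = (d - 5)*(d - 4)*(d + 5)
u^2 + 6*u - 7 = (u - 1)*(u + 7)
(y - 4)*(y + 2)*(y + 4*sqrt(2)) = y^3 - 2*y^2 + 4*sqrt(2)*y^2 - 8*sqrt(2)*y - 8*y - 32*sqrt(2)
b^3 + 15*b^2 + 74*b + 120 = (b + 4)*(b + 5)*(b + 6)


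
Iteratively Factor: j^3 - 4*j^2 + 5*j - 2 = (j - 2)*(j^2 - 2*j + 1) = (j - 2)*(j - 1)*(j - 1)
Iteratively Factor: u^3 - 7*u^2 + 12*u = (u - 4)*(u^2 - 3*u) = (u - 4)*(u - 3)*(u)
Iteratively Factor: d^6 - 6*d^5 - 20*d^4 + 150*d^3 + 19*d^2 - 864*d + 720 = (d - 1)*(d^5 - 5*d^4 - 25*d^3 + 125*d^2 + 144*d - 720) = (d - 1)*(d + 3)*(d^4 - 8*d^3 - d^2 + 128*d - 240) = (d - 1)*(d + 3)*(d + 4)*(d^3 - 12*d^2 + 47*d - 60) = (d - 3)*(d - 1)*(d + 3)*(d + 4)*(d^2 - 9*d + 20) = (d - 4)*(d - 3)*(d - 1)*(d + 3)*(d + 4)*(d - 5)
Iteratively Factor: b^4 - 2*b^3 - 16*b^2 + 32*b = (b - 2)*(b^3 - 16*b) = b*(b - 2)*(b^2 - 16) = b*(b - 2)*(b + 4)*(b - 4)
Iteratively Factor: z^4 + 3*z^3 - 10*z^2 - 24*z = (z + 2)*(z^3 + z^2 - 12*z) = z*(z + 2)*(z^2 + z - 12) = z*(z + 2)*(z + 4)*(z - 3)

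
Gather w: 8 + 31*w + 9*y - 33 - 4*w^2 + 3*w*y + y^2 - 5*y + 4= -4*w^2 + w*(3*y + 31) + y^2 + 4*y - 21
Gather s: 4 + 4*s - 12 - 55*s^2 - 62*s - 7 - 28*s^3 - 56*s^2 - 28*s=-28*s^3 - 111*s^2 - 86*s - 15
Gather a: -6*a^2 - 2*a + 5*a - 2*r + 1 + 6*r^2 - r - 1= -6*a^2 + 3*a + 6*r^2 - 3*r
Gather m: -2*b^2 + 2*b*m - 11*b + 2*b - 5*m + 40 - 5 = -2*b^2 - 9*b + m*(2*b - 5) + 35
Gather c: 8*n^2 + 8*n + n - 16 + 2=8*n^2 + 9*n - 14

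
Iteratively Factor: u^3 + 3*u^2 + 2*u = (u + 2)*(u^2 + u) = u*(u + 2)*(u + 1)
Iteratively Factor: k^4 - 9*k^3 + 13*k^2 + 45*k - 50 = (k - 5)*(k^3 - 4*k^2 - 7*k + 10) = (k - 5)*(k - 1)*(k^2 - 3*k - 10) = (k - 5)^2*(k - 1)*(k + 2)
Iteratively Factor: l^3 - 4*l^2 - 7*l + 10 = (l - 5)*(l^2 + l - 2) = (l - 5)*(l + 2)*(l - 1)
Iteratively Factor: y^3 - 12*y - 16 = (y + 2)*(y^2 - 2*y - 8) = (y - 4)*(y + 2)*(y + 2)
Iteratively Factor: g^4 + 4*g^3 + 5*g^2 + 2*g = (g + 1)*(g^3 + 3*g^2 + 2*g) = (g + 1)^2*(g^2 + 2*g) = g*(g + 1)^2*(g + 2)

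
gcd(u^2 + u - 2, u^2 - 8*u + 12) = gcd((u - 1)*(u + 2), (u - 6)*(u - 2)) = 1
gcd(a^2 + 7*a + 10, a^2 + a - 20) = a + 5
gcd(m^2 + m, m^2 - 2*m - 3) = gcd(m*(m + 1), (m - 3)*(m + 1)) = m + 1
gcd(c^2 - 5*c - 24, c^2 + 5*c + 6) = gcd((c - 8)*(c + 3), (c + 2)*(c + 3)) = c + 3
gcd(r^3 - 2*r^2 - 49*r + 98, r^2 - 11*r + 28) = r - 7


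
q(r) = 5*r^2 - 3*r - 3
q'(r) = 10*r - 3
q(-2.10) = 25.35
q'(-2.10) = -24.00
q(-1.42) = 11.34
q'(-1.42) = -17.20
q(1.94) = 10.00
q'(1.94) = 16.40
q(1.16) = 0.25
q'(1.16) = 8.60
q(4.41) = 81.01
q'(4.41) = 41.10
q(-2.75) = 43.06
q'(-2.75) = -30.50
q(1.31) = 1.65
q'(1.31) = 10.10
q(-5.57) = 168.83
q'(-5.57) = -58.70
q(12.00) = 681.00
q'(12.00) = 117.00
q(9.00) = 375.00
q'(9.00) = 87.00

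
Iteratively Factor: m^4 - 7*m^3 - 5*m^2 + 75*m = (m)*(m^3 - 7*m^2 - 5*m + 75) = m*(m - 5)*(m^2 - 2*m - 15) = m*(m - 5)*(m + 3)*(m - 5)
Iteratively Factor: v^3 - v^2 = (v - 1)*(v^2) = v*(v - 1)*(v)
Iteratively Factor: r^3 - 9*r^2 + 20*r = (r - 5)*(r^2 - 4*r) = r*(r - 5)*(r - 4)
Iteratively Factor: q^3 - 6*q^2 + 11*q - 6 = (q - 1)*(q^2 - 5*q + 6) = (q - 3)*(q - 1)*(q - 2)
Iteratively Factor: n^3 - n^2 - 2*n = (n + 1)*(n^2 - 2*n) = (n - 2)*(n + 1)*(n)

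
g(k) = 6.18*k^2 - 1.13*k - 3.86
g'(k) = 12.36*k - 1.13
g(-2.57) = 39.86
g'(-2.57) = -32.90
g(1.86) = 15.42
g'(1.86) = 21.86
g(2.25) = 24.88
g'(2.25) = 26.68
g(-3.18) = 62.23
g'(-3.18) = -40.43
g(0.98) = 0.97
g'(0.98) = 10.98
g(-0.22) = -3.31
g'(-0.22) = -3.85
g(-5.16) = 166.52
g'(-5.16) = -64.91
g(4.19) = 99.90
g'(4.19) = 50.66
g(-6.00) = 225.40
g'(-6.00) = -75.29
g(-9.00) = 506.89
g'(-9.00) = -112.37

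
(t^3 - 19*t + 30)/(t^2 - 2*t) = t + 2 - 15/t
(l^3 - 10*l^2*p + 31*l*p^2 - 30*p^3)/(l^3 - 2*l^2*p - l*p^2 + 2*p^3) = (-l^2 + 8*l*p - 15*p^2)/(-l^2 + p^2)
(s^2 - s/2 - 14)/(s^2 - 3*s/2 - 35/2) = (s - 4)/(s - 5)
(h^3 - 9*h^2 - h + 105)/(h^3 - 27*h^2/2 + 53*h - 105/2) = 2*(h + 3)/(2*h - 3)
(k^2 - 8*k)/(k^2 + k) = (k - 8)/(k + 1)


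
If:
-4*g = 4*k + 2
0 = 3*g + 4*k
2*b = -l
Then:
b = -l/2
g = -2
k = 3/2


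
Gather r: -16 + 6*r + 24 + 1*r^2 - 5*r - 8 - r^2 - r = 0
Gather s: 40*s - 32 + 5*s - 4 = 45*s - 36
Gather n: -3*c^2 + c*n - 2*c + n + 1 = -3*c^2 - 2*c + n*(c + 1) + 1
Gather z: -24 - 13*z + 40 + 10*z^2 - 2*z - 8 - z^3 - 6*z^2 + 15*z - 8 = -z^3 + 4*z^2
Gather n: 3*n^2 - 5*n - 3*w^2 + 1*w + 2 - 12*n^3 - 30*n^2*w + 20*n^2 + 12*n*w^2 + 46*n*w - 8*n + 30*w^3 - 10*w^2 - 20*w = -12*n^3 + n^2*(23 - 30*w) + n*(12*w^2 + 46*w - 13) + 30*w^3 - 13*w^2 - 19*w + 2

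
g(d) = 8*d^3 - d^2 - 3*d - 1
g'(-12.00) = 3477.00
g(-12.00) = -13933.00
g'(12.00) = 3429.00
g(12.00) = 13643.00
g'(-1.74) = 73.14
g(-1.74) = -40.95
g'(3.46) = 277.40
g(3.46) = 308.02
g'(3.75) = 327.00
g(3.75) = 395.56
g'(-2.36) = 135.39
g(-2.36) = -104.64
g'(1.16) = 26.97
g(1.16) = 6.66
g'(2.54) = 146.76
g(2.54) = 116.02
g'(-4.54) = 500.76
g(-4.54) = -756.60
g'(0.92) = 15.47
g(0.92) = 1.62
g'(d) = 24*d^2 - 2*d - 3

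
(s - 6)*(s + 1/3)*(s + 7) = s^3 + 4*s^2/3 - 125*s/3 - 14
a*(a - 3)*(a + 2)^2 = a^4 + a^3 - 8*a^2 - 12*a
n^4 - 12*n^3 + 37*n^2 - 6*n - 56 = (n - 7)*(n - 4)*(n - 2)*(n + 1)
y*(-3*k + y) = -3*k*y + y^2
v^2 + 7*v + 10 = (v + 2)*(v + 5)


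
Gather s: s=s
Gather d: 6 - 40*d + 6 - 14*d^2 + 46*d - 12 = -14*d^2 + 6*d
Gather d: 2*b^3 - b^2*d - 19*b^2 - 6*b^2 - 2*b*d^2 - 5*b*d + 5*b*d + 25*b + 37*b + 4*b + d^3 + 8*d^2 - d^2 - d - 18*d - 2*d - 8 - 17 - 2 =2*b^3 - 25*b^2 + 66*b + d^3 + d^2*(7 - 2*b) + d*(-b^2 - 21) - 27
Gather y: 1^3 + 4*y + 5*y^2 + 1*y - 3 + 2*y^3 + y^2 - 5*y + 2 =2*y^3 + 6*y^2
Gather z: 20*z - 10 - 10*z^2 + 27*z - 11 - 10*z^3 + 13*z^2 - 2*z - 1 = -10*z^3 + 3*z^2 + 45*z - 22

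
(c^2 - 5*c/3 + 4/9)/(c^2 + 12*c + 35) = (9*c^2 - 15*c + 4)/(9*(c^2 + 12*c + 35))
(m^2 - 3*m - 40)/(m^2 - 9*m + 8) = (m + 5)/(m - 1)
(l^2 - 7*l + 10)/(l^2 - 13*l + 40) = (l - 2)/(l - 8)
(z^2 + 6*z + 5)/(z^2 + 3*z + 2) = (z + 5)/(z + 2)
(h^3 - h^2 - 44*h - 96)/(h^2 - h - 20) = (h^2 - 5*h - 24)/(h - 5)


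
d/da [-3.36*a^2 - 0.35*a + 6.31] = -6.72*a - 0.35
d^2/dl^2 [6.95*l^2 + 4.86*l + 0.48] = 13.9000000000000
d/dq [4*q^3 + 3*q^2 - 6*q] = 12*q^2 + 6*q - 6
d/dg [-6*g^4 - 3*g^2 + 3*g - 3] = -24*g^3 - 6*g + 3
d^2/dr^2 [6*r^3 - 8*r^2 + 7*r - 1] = 36*r - 16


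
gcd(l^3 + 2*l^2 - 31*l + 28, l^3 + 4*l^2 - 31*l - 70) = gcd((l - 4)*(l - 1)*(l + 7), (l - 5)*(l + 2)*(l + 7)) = l + 7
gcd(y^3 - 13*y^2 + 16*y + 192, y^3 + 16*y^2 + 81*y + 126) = y + 3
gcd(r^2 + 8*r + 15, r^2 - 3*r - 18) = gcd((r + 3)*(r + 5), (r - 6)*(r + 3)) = r + 3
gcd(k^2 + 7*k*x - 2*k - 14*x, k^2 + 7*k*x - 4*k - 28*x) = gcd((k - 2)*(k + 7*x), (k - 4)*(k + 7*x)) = k + 7*x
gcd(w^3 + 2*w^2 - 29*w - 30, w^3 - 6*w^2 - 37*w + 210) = w^2 + w - 30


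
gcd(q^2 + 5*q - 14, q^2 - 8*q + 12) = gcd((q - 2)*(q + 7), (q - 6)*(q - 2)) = q - 2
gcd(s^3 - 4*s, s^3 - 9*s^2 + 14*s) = s^2 - 2*s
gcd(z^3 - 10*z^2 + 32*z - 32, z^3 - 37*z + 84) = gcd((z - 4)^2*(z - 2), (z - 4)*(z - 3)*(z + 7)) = z - 4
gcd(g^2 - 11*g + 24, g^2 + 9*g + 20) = 1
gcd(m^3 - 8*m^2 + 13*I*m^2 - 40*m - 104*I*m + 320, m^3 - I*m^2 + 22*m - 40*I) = m + 5*I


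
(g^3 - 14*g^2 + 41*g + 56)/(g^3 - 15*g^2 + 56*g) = (g + 1)/g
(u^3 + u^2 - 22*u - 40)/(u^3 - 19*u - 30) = (u + 4)/(u + 3)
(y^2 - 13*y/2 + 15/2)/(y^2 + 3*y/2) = (2*y^2 - 13*y + 15)/(y*(2*y + 3))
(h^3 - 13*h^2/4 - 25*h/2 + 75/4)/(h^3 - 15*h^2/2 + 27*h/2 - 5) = (4*h^2 + 7*h - 15)/(2*(2*h^2 - 5*h + 2))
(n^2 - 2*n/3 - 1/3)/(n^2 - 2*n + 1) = (n + 1/3)/(n - 1)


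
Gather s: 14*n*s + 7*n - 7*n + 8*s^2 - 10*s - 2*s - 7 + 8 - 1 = 8*s^2 + s*(14*n - 12)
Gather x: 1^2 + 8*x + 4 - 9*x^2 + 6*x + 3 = -9*x^2 + 14*x + 8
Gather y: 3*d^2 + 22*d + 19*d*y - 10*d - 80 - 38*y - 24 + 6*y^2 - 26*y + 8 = 3*d^2 + 12*d + 6*y^2 + y*(19*d - 64) - 96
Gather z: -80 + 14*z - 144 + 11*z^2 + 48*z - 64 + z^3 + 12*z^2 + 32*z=z^3 + 23*z^2 + 94*z - 288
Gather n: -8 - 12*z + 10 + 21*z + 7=9*z + 9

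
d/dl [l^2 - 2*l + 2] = 2*l - 2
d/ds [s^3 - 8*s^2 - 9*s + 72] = 3*s^2 - 16*s - 9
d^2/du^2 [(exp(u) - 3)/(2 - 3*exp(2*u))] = (-9*exp(4*u) + 108*exp(3*u) - 36*exp(2*u) + 72*exp(u) - 4)*exp(u)/(27*exp(6*u) - 54*exp(4*u) + 36*exp(2*u) - 8)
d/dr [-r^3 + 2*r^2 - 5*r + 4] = -3*r^2 + 4*r - 5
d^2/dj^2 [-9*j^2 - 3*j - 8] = -18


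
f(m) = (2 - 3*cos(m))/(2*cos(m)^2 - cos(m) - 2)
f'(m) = (2 - 3*cos(m))*(4*sin(m)*cos(m) - sin(m))/(2*cos(m)^2 - cos(m) - 2)^2 + 3*sin(m)/(2*cos(m)^2 - cos(m) - 2) = (6*sin(m)^2 + 8*cos(m) - 14)*sin(m)/(2*sin(m)^2 + cos(m))^2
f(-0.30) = 0.77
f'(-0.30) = 1.35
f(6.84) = 0.39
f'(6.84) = -1.48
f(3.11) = 5.01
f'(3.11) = -0.70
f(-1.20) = -0.43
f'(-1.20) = 1.24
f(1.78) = -1.54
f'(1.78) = -3.33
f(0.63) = 0.28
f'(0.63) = -1.42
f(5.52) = 0.10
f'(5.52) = 1.31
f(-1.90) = -2.02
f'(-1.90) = 4.93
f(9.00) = 8.28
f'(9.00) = -25.58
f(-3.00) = 5.23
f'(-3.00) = 3.41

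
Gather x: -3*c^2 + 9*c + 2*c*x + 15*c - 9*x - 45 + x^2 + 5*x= -3*c^2 + 24*c + x^2 + x*(2*c - 4) - 45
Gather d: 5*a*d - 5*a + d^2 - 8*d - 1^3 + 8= -5*a + d^2 + d*(5*a - 8) + 7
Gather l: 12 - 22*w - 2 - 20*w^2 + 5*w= -20*w^2 - 17*w + 10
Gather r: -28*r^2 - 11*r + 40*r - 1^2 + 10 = -28*r^2 + 29*r + 9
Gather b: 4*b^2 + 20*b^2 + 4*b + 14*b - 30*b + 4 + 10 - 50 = 24*b^2 - 12*b - 36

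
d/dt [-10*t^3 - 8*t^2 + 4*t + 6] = -30*t^2 - 16*t + 4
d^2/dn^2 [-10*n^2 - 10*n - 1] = -20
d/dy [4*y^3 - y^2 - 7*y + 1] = 12*y^2 - 2*y - 7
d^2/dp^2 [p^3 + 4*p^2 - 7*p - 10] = 6*p + 8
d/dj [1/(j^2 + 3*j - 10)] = (-2*j - 3)/(j^2 + 3*j - 10)^2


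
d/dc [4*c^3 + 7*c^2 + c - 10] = 12*c^2 + 14*c + 1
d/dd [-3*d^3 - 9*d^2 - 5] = 9*d*(-d - 2)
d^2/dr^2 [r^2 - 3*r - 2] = 2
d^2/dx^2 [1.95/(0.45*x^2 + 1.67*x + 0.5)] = (-0.78975*x^2 - 2.93085*x + 1.95*(0.9*x + 1.67)*(1.8*x + 3.34) - 0.8775)/(0.45*x^2 + 1.67*x + 0.5)^3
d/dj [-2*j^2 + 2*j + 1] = 2 - 4*j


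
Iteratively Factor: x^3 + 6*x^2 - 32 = (x + 4)*(x^2 + 2*x - 8) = (x + 4)^2*(x - 2)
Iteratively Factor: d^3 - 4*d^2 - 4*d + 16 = (d - 4)*(d^2 - 4) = (d - 4)*(d + 2)*(d - 2)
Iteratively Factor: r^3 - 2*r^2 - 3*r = (r + 1)*(r^2 - 3*r) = r*(r + 1)*(r - 3)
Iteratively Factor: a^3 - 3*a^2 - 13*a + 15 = (a - 1)*(a^2 - 2*a - 15) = (a - 5)*(a - 1)*(a + 3)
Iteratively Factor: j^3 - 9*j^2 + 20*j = (j - 4)*(j^2 - 5*j) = (j - 5)*(j - 4)*(j)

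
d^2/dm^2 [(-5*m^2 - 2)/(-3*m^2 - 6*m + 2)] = 4*(-45*m^3 + 72*m^2 + 54*m + 52)/(27*m^6 + 162*m^5 + 270*m^4 - 180*m^2 + 72*m - 8)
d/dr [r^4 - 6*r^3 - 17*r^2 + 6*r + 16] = 4*r^3 - 18*r^2 - 34*r + 6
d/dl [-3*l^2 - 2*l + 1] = -6*l - 2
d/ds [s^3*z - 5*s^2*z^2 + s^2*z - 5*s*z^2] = z*(3*s^2 - 10*s*z + 2*s - 5*z)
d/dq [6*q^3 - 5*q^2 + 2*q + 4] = 18*q^2 - 10*q + 2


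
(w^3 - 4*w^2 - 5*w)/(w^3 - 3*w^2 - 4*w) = (w - 5)/(w - 4)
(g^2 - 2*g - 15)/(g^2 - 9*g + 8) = (g^2 - 2*g - 15)/(g^2 - 9*g + 8)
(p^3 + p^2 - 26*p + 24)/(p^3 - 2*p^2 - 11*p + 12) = (p + 6)/(p + 3)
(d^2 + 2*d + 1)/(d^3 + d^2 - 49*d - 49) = (d + 1)/(d^2 - 49)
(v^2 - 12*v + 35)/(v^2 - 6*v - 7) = (v - 5)/(v + 1)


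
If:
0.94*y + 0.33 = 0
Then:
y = -0.35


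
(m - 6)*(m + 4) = m^2 - 2*m - 24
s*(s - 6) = s^2 - 6*s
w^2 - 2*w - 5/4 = (w - 5/2)*(w + 1/2)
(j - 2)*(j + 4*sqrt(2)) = j^2 - 2*j + 4*sqrt(2)*j - 8*sqrt(2)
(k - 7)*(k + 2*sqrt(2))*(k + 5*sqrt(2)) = k^3 - 7*k^2 + 7*sqrt(2)*k^2 - 49*sqrt(2)*k + 20*k - 140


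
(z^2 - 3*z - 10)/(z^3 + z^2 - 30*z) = (z + 2)/(z*(z + 6))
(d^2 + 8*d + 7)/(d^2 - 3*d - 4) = (d + 7)/(d - 4)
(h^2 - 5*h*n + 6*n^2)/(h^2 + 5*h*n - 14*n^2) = (h - 3*n)/(h + 7*n)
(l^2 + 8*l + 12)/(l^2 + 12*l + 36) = (l + 2)/(l + 6)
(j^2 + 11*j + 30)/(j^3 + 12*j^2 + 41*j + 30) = 1/(j + 1)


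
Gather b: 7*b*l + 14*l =7*b*l + 14*l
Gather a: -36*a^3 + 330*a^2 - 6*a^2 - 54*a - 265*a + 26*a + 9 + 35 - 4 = -36*a^3 + 324*a^2 - 293*a + 40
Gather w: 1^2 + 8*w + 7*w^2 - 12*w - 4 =7*w^2 - 4*w - 3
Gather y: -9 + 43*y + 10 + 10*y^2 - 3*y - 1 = 10*y^2 + 40*y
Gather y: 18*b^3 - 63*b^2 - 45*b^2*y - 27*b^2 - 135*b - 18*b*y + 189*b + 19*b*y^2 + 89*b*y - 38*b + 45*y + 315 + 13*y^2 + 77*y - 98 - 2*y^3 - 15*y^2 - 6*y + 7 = 18*b^3 - 90*b^2 + 16*b - 2*y^3 + y^2*(19*b - 2) + y*(-45*b^2 + 71*b + 116) + 224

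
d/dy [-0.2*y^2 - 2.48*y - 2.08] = -0.4*y - 2.48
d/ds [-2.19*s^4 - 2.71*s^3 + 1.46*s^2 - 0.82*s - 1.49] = -8.76*s^3 - 8.13*s^2 + 2.92*s - 0.82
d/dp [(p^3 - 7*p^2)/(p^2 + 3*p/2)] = 2*(2*p^2 + 6*p - 21)/(4*p^2 + 12*p + 9)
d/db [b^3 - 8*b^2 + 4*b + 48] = 3*b^2 - 16*b + 4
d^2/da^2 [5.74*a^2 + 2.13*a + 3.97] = 11.4800000000000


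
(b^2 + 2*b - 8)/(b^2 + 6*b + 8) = (b - 2)/(b + 2)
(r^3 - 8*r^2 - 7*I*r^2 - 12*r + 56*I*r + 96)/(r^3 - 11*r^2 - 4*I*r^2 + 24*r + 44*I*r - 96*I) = (r - 3*I)/(r - 3)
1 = 1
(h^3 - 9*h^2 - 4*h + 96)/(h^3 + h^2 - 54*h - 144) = (h - 4)/(h + 6)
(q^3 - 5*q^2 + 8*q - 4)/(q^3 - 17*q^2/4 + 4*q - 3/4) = 4*(q^2 - 4*q + 4)/(4*q^2 - 13*q + 3)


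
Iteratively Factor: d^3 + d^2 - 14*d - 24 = (d - 4)*(d^2 + 5*d + 6) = (d - 4)*(d + 2)*(d + 3)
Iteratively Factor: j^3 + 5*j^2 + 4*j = (j + 4)*(j^2 + j) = j*(j + 4)*(j + 1)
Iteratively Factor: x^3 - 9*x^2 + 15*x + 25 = (x + 1)*(x^2 - 10*x + 25) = (x - 5)*(x + 1)*(x - 5)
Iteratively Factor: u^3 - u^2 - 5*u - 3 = (u + 1)*(u^2 - 2*u - 3) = (u - 3)*(u + 1)*(u + 1)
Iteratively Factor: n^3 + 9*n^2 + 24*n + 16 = (n + 1)*(n^2 + 8*n + 16) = (n + 1)*(n + 4)*(n + 4)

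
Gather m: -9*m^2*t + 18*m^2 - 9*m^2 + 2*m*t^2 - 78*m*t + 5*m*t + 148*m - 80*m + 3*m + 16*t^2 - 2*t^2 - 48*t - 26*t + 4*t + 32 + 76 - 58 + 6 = m^2*(9 - 9*t) + m*(2*t^2 - 73*t + 71) + 14*t^2 - 70*t + 56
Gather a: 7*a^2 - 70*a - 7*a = 7*a^2 - 77*a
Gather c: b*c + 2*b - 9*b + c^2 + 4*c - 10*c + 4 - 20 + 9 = -7*b + c^2 + c*(b - 6) - 7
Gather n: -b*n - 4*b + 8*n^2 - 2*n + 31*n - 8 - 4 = -4*b + 8*n^2 + n*(29 - b) - 12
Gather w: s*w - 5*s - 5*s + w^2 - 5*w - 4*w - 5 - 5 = -10*s + w^2 + w*(s - 9) - 10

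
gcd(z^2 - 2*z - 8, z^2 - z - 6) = z + 2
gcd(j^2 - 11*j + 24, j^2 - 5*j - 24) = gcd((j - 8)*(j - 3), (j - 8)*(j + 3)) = j - 8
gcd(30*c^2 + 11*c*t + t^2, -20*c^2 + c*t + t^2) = 5*c + t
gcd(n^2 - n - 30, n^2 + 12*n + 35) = n + 5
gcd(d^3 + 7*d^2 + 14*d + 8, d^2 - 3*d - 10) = d + 2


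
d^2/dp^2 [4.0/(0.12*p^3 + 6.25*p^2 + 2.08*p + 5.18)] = (-(2.88*p + 50.0)*(0.12*p^3 + 6.25*p^2 + 2.08*p + 5.18) + 4.0*(0.36*p^2 + 12.5*p + 2.08)*(0.72*p^2 + 25.0*p + 4.16))/(0.12*p^3 + 6.25*p^2 + 2.08*p + 5.18)^3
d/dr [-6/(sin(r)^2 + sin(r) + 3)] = 6*(2*sin(r) + 1)*cos(r)/(sin(r)^2 + sin(r) + 3)^2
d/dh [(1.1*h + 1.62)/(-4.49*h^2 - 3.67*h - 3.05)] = (4.939*h^2 + 14.5476*h + 2.5904)/(20.1601*h^4 + 32.9566*h^3 + 40.8579*h^2 + 22.387*h + 9.3025)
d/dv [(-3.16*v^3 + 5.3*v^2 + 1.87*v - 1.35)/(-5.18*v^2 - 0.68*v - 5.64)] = (16.3688*v^4 + 4.2976*v^3 + 59.5498*v^2 - 73.77*v - 11.4648)/(26.8324*v^4 + 7.0448*v^3 + 58.8928*v^2 + 7.6704*v + 31.8096)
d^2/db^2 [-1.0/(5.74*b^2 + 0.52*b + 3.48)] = (65.8952*b^2 + 5.9696*b - 1.0*(11.48*b + 0.52)*(22.96*b + 1.04) + 39.9504)/(5.74*b^2 + 0.52*b + 3.48)^3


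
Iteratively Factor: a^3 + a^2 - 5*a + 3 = (a - 1)*(a^2 + 2*a - 3) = (a - 1)^2*(a + 3)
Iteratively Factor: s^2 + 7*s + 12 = (s + 3)*(s + 4)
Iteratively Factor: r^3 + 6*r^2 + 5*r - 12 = (r - 1)*(r^2 + 7*r + 12) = (r - 1)*(r + 3)*(r + 4)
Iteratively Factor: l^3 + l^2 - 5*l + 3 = (l - 1)*(l^2 + 2*l - 3) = (l - 1)^2*(l + 3)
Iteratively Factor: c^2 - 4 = (c - 2)*(c + 2)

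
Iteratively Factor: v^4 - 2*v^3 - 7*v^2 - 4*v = (v)*(v^3 - 2*v^2 - 7*v - 4) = v*(v + 1)*(v^2 - 3*v - 4) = v*(v + 1)^2*(v - 4)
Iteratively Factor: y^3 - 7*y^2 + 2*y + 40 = (y + 2)*(y^2 - 9*y + 20) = (y - 4)*(y + 2)*(y - 5)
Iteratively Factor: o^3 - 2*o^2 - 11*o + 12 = (o + 3)*(o^2 - 5*o + 4) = (o - 1)*(o + 3)*(o - 4)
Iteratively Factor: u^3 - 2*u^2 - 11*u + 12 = (u + 3)*(u^2 - 5*u + 4) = (u - 1)*(u + 3)*(u - 4)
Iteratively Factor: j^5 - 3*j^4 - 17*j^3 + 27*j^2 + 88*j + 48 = (j - 4)*(j^4 + j^3 - 13*j^2 - 25*j - 12) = (j - 4)*(j + 1)*(j^3 - 13*j - 12) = (j - 4)^2*(j + 1)*(j^2 + 4*j + 3) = (j - 4)^2*(j + 1)*(j + 3)*(j + 1)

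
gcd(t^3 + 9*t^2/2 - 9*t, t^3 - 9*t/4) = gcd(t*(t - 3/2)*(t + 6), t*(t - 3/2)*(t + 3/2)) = t^2 - 3*t/2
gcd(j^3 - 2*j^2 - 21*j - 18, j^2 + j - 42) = j - 6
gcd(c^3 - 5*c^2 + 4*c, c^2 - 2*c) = c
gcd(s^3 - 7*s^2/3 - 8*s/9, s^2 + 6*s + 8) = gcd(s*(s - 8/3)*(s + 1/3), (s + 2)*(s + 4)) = 1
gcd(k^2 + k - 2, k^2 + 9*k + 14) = k + 2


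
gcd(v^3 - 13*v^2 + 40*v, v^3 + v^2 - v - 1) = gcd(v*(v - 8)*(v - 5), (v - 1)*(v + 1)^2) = 1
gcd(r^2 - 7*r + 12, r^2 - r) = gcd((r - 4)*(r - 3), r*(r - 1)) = 1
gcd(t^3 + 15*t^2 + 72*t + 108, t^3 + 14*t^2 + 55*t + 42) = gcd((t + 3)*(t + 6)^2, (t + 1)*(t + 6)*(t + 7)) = t + 6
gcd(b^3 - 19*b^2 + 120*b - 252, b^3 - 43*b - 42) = b - 7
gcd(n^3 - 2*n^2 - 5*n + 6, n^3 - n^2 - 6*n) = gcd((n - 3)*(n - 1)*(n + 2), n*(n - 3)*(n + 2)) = n^2 - n - 6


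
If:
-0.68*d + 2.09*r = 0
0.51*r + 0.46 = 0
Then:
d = -2.77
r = -0.90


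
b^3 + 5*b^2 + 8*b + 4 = (b + 1)*(b + 2)^2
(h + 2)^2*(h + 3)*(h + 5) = h^4 + 12*h^3 + 51*h^2 + 92*h + 60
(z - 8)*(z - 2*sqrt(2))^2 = z^3 - 8*z^2 - 4*sqrt(2)*z^2 + 8*z + 32*sqrt(2)*z - 64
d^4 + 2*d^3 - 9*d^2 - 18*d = d*(d - 3)*(d + 2)*(d + 3)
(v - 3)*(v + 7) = v^2 + 4*v - 21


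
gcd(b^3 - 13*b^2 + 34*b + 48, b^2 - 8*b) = b - 8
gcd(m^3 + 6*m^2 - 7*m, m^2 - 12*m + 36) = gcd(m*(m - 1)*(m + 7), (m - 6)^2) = 1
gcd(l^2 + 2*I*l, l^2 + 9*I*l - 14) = l + 2*I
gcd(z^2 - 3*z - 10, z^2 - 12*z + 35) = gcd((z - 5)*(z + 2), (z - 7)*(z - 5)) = z - 5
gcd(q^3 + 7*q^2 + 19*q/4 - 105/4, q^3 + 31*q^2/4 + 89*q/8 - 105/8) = q^2 + 17*q/2 + 35/2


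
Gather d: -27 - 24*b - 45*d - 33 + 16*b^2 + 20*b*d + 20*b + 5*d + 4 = 16*b^2 - 4*b + d*(20*b - 40) - 56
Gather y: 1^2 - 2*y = 1 - 2*y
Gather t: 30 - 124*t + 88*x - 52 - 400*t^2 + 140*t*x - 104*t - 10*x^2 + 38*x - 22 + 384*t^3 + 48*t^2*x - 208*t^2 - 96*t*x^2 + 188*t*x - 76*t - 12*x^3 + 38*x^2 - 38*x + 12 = 384*t^3 + t^2*(48*x - 608) + t*(-96*x^2 + 328*x - 304) - 12*x^3 + 28*x^2 + 88*x - 32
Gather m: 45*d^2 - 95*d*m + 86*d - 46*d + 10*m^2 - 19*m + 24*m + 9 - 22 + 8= 45*d^2 + 40*d + 10*m^2 + m*(5 - 95*d) - 5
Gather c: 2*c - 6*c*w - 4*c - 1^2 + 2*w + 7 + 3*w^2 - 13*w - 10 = c*(-6*w - 2) + 3*w^2 - 11*w - 4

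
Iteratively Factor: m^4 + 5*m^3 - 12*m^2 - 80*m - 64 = (m + 4)*(m^3 + m^2 - 16*m - 16) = (m + 4)^2*(m^2 - 3*m - 4) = (m + 1)*(m + 4)^2*(m - 4)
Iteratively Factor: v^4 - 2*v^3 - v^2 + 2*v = (v - 1)*(v^3 - v^2 - 2*v) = (v - 1)*(v + 1)*(v^2 - 2*v) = (v - 2)*(v - 1)*(v + 1)*(v)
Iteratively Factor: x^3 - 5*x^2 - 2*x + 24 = (x - 4)*(x^2 - x - 6) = (x - 4)*(x + 2)*(x - 3)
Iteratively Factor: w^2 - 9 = (w + 3)*(w - 3)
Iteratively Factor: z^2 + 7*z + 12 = (z + 4)*(z + 3)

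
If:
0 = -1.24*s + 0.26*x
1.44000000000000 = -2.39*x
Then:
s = -0.13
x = -0.60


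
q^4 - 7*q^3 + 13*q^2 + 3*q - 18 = (q - 3)^2*(q - 2)*(q + 1)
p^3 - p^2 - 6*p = p*(p - 3)*(p + 2)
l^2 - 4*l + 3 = (l - 3)*(l - 1)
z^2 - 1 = (z - 1)*(z + 1)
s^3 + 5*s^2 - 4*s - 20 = (s - 2)*(s + 2)*(s + 5)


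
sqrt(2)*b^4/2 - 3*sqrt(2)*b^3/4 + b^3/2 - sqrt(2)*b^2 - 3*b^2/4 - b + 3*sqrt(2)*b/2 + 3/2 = (b - 3/2)*(b - sqrt(2))*(b + sqrt(2))*(sqrt(2)*b/2 + 1/2)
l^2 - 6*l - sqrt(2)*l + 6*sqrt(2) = (l - 6)*(l - sqrt(2))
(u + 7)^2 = u^2 + 14*u + 49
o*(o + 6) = o^2 + 6*o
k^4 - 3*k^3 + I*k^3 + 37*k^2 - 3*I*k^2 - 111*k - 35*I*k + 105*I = (k - 3)*(k - 5*I)*(k - I)*(k + 7*I)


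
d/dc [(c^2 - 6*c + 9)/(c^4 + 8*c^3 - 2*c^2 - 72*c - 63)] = 2*(-c^3 - c^2 + 33*c + 57)/(c^6 + 22*c^5 + 183*c^4 + 724*c^3 + 1423*c^2 + 1302*c + 441)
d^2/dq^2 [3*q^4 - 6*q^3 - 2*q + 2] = 36*q*(q - 1)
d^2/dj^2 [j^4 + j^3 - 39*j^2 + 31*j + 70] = 12*j^2 + 6*j - 78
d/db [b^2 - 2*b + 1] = 2*b - 2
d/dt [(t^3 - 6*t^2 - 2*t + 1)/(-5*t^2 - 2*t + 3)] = (-5*t^4 - 4*t^3 + 11*t^2 - 26*t - 4)/(25*t^4 + 20*t^3 - 26*t^2 - 12*t + 9)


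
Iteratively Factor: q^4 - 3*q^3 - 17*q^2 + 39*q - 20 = (q + 4)*(q^3 - 7*q^2 + 11*q - 5) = (q - 5)*(q + 4)*(q^2 - 2*q + 1) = (q - 5)*(q - 1)*(q + 4)*(q - 1)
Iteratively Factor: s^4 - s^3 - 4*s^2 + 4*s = (s - 1)*(s^3 - 4*s) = (s - 2)*(s - 1)*(s^2 + 2*s) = s*(s - 2)*(s - 1)*(s + 2)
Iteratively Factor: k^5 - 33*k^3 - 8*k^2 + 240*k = (k - 3)*(k^4 + 3*k^3 - 24*k^2 - 80*k) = k*(k - 3)*(k^3 + 3*k^2 - 24*k - 80) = k*(k - 3)*(k + 4)*(k^2 - k - 20) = k*(k - 5)*(k - 3)*(k + 4)*(k + 4)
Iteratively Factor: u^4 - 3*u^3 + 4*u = (u)*(u^3 - 3*u^2 + 4) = u*(u - 2)*(u^2 - u - 2) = u*(u - 2)^2*(u + 1)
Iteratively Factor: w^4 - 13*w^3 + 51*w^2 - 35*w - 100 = (w - 5)*(w^3 - 8*w^2 + 11*w + 20) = (w - 5)*(w - 4)*(w^2 - 4*w - 5) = (w - 5)*(w - 4)*(w + 1)*(w - 5)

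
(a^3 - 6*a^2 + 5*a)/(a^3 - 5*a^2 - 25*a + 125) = a*(a - 1)/(a^2 - 25)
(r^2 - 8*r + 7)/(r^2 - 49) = (r - 1)/(r + 7)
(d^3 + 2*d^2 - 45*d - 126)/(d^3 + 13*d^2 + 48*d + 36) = (d^2 - 4*d - 21)/(d^2 + 7*d + 6)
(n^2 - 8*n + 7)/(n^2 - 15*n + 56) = (n - 1)/(n - 8)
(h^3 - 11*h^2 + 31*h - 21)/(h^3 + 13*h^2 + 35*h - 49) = (h^2 - 10*h + 21)/(h^2 + 14*h + 49)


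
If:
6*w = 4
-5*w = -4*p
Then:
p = 5/6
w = 2/3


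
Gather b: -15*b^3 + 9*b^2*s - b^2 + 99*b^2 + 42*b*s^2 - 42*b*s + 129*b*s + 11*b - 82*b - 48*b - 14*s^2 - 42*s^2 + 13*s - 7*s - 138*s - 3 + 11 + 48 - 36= -15*b^3 + b^2*(9*s + 98) + b*(42*s^2 + 87*s - 119) - 56*s^2 - 132*s + 20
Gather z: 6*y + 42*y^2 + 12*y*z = 42*y^2 + 12*y*z + 6*y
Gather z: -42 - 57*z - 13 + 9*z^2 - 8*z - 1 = 9*z^2 - 65*z - 56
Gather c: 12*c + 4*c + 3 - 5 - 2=16*c - 4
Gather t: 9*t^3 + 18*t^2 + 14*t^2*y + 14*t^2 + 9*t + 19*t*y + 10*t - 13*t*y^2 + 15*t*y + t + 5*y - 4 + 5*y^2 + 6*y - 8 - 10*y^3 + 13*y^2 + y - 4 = 9*t^3 + t^2*(14*y + 32) + t*(-13*y^2 + 34*y + 20) - 10*y^3 + 18*y^2 + 12*y - 16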